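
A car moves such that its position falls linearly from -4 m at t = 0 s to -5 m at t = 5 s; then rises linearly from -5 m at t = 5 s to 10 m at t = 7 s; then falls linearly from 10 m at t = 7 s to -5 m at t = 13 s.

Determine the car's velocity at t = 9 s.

Velocity is the slope of the x-t graph on 7–13 s: (-5 − 10)/(13 − 7) = -2.5 m/s.

-2.5 m/s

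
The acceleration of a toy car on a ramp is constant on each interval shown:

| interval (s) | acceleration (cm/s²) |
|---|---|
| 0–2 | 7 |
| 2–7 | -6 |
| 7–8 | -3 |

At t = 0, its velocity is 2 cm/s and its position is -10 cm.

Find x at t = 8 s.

On each constant-a segment, Δv = aΔt and Δx = v₀Δt + ½aΔt²; chain segment to segment.
0–2 s: v starts 2 cm/s; Δx = 2·2 + ½·7·2² = 18 cm; v ends 16 cm/s.
2–7 s: v starts 16 cm/s; Δx = 16·5 + ½·-6·5² = 5 cm; v ends -14 cm/s.
7–8 s: v starts -14 cm/s; Δx = -14·1 + ½·-3·1² = -15.5 cm; v ends -17 cm/s.
x(8) = -10 + Σ Δx = -2.5 cm.

-2.5 cm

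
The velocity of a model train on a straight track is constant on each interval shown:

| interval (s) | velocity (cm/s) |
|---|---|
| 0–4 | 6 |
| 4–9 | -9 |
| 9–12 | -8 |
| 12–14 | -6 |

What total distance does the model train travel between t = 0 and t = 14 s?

Total distance travelled is ∫|v| dt — sum the magnitudes of each area piece.
0–4 s: |6| × 4 = 24 cm
4–9 s: |-9| × 5 = 45 cm
9–12 s: |-8| × 3 = 24 cm
12–14 s: |-6| × 2 = 12 cm
Total distance = 105 cm

105 cm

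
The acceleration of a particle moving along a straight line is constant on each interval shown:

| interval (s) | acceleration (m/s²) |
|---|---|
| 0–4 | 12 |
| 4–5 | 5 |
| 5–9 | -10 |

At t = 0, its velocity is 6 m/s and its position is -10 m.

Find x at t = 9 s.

322.5 m

On each constant-a segment, Δv = aΔt and Δx = v₀Δt + ½aΔt²; chain segment to segment.
0–4 s: v starts 6 m/s; Δx = 6·4 + ½·12·4² = 120 m; v ends 54 m/s.
4–5 s: v starts 54 m/s; Δx = 54·1 + ½·5·1² = 56.5 m; v ends 59 m/s.
5–9 s: v starts 59 m/s; Δx = 59·4 + ½·-10·4² = 156 m; v ends 19 m/s.
x(9) = -10 + Σ Δx = 322.5 m.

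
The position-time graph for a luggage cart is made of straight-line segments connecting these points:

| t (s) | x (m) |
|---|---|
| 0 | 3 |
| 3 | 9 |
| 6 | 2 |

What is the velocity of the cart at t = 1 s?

Velocity is the slope of the x-t graph on 0–3 s: (9 − 3)/(3 − 0) = 2 m/s.

2 m/s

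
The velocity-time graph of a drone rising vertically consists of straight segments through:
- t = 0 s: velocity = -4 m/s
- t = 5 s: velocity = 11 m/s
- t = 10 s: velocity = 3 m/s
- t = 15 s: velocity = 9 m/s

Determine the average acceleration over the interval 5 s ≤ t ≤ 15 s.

-0.2 m/s²

Average acceleration = Δv/Δt = (9 − 11)/(15 − 5) = -0.2 m/s².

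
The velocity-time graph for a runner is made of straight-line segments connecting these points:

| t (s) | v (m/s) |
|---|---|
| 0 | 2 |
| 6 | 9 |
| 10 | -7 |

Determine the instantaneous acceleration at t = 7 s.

Acceleration is the slope of the v-t graph on 6–10 s: (-7 − 9)/(10 − 6) = -4 m/s².

-4 m/s²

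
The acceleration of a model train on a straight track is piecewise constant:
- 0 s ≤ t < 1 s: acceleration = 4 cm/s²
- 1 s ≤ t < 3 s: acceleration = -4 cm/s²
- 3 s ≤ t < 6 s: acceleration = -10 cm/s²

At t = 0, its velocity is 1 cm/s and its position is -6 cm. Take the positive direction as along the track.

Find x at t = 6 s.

-55 cm

On each constant-a segment, Δv = aΔt and Δx = v₀Δt + ½aΔt²; chain segment to segment.
0–1 s: v starts 1 cm/s; Δx = 1·1 + ½·4·1² = 3 cm; v ends 5 cm/s.
1–3 s: v starts 5 cm/s; Δx = 5·2 + ½·-4·2² = 2 cm; v ends -3 cm/s.
3–6 s: v starts -3 cm/s; Δx = -3·3 + ½·-10·3² = -54 cm; v ends -33 cm/s.
x(6) = -6 + Σ Δx = -55 cm.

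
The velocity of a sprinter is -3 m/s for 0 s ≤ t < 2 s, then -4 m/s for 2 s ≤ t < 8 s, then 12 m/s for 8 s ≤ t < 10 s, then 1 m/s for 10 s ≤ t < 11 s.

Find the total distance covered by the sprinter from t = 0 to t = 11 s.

55 m

Total distance travelled is ∫|v| dt — sum the magnitudes of each area piece.
0–2 s: |-3| × 2 = 6 m
2–8 s: |-4| × 6 = 24 m
8–10 s: |12| × 2 = 24 m
10–11 s: |1| × 1 = 1 m
Total distance = 55 m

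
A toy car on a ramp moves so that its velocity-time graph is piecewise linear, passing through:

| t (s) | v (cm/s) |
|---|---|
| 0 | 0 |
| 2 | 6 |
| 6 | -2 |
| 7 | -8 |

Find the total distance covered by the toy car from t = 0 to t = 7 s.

Distance (not displacement) is the total path length: add the absolute areas under v-t.
0–2 s: |½(0 + 6)(2)| = 6 cm
2–6 s: v = 0 at t = 5 s; triangle areas 9 + 1 = 10 cm
6–7 s: |½(-2 + -8)(1)| = 5 cm
Total distance = 21 cm

21 cm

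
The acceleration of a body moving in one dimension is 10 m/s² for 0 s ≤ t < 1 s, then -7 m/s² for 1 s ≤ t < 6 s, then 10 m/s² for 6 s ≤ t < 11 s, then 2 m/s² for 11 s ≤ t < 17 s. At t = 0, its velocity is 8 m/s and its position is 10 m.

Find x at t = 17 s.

299.5 m

On each constant-a segment, Δv = aΔt and Δx = v₀Δt + ½aΔt²; chain segment to segment.
0–1 s: v starts 8 m/s; Δx = 8·1 + ½·10·1² = 13 m; v ends 18 m/s.
1–6 s: v starts 18 m/s; Δx = 18·5 + ½·-7·5² = 2.5 m; v ends -17 m/s.
6–11 s: v starts -17 m/s; Δx = -17·5 + ½·10·5² = 40 m; v ends 33 m/s.
11–17 s: v starts 33 m/s; Δx = 33·6 + ½·2·6² = 234 m; v ends 45 m/s.
x(17) = 10 + Σ Δx = 299.5 m.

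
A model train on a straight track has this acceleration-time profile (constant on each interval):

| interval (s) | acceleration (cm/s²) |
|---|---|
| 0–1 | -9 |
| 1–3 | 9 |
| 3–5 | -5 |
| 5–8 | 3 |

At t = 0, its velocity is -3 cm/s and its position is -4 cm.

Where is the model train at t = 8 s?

On each constant-a segment, Δv = aΔt and Δx = v₀Δt + ½aΔt²; chain segment to segment.
0–1 s: v starts -3 cm/s; Δx = -3·1 + ½·-9·1² = -7.5 cm; v ends -12 cm/s.
1–3 s: v starts -12 cm/s; Δx = -12·2 + ½·9·2² = -6 cm; v ends 6 cm/s.
3–5 s: v starts 6 cm/s; Δx = 6·2 + ½·-5·2² = 2 cm; v ends -4 cm/s.
5–8 s: v starts -4 cm/s; Δx = -4·3 + ½·3·3² = 1.5 cm; v ends 5 cm/s.
x(8) = -4 + Σ Δx = -14 cm.

-14 cm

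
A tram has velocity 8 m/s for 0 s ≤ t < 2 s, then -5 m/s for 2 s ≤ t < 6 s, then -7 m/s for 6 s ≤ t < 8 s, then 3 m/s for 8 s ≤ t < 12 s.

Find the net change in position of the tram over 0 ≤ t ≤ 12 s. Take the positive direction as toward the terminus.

-6 m

Displacement is the signed area under the v-t curve.
0–2 s: 8 × 2 = 16 m
2–6 s: -5 × 4 = -20 m
6–8 s: -7 × 2 = -14 m
8–12 s: 3 × 4 = 12 m
Net displacement = -6 m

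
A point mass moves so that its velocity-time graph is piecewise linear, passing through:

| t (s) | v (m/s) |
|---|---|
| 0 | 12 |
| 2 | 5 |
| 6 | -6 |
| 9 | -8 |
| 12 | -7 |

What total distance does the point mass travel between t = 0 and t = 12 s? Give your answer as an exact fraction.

Total distance travelled is ∫|v| dt — sum the magnitudes of each area piece.
0–2 s: |½(12 + 5)(2)| = 17 m
2–6 s: v = 0 at t = 42/11 s; triangle areas 50/11 + 72/11 = 122/11 m
6–9 s: |½(-6 + -8)(3)| = 21 m
9–12 s: |½(-8 + -7)(3)| = 22.5 m
Total distance = 1575/22 m

1575/22 m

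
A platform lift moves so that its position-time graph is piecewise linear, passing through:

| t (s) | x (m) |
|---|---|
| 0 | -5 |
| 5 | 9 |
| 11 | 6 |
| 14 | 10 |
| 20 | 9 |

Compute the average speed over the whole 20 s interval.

1.1 m/s

Average speed = (total path length)/(elapsed time); on a piecewise-linear x-t graph the path length is Σ|Δx|.
0–5 s: |Δx| = |9 − -5| = 14 m
5–11 s: |Δx| = |6 − 9| = 3 m
11–14 s: |Δx| = |10 − 6| = 4 m
14–20 s: |Δx| = |9 − 10| = 1 m
Total path = 22 m; average speed = 22/20 = 1.1 m/s.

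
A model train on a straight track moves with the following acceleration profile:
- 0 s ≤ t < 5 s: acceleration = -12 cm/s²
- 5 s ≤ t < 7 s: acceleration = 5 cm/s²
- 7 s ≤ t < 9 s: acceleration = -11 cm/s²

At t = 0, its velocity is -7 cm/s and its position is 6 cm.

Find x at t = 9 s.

-439 cm

On each constant-a segment, Δv = aΔt and Δx = v₀Δt + ½aΔt²; chain segment to segment.
0–5 s: v starts -7 cm/s; Δx = -7·5 + ½·-12·5² = -185 cm; v ends -67 cm/s.
5–7 s: v starts -67 cm/s; Δx = -67·2 + ½·5·2² = -124 cm; v ends -57 cm/s.
7–9 s: v starts -57 cm/s; Δx = -57·2 + ½·-11·2² = -136 cm; v ends -79 cm/s.
x(9) = 6 + Σ Δx = -439 cm.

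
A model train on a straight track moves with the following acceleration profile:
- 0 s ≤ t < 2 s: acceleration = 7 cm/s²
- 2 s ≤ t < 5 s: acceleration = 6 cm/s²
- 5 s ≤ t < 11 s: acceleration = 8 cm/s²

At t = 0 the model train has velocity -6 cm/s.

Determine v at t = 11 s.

74 cm/s

Δv equals the area under the a-t graph; then v = v₀ + Δv.
0–2 s: 7 × 2 = 14 cm/s
2–5 s: 6 × 3 = 18 cm/s
5–11 s: 8 × 6 = 48 cm/s
Δv = 80 cm/s, so v(11) = -6 + (80) = 74 cm/s.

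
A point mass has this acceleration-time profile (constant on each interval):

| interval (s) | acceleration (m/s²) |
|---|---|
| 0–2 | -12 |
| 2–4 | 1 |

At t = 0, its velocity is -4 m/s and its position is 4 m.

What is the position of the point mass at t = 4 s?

On each constant-a segment, Δv = aΔt and Δx = v₀Δt + ½aΔt²; chain segment to segment.
0–2 s: v starts -4 m/s; Δx = -4·2 + ½·-12·2² = -32 m; v ends -28 m/s.
2–4 s: v starts -28 m/s; Δx = -28·2 + ½·1·2² = -54 m; v ends -26 m/s.
x(4) = 4 + Σ Δx = -82 m.

-82 m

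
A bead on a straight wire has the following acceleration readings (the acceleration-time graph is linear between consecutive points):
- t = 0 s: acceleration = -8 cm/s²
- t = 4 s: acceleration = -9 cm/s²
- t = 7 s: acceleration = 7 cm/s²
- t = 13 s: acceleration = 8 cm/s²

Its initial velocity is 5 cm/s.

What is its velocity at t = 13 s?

13 cm/s

Δv equals the area under the a-t graph; then v = v₀ + Δv.
0–4 s: ½(-8 + -9)(4) = -34 cm/s
4–7 s: ½(-9 + 7)(3) = -3 cm/s
7–13 s: ½(7 + 8)(6) = 45 cm/s
Δv = 8 cm/s, so v(13) = 5 + (8) = 13 cm/s.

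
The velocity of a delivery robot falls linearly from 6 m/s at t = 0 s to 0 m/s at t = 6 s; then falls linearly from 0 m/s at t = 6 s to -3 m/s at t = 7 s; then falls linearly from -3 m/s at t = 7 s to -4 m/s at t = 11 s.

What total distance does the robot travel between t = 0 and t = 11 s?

Distance (not displacement) is the total path length: add the absolute areas under v-t.
0–6 s: |½(6 + 0)(6)| = 18 m
6–7 s: |½(0 + -3)(1)| = 1.5 m
7–11 s: |½(-3 + -4)(4)| = 14 m
Total distance = 33.5 m

33.5 m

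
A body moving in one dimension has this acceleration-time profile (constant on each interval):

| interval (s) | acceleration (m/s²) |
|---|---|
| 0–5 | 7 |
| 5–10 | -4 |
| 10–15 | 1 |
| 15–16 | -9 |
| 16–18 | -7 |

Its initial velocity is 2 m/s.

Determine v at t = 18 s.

-1 m/s

Δv equals the area under the a-t graph; then v = v₀ + Δv.
0–5 s: 7 × 5 = 35 m/s
5–10 s: -4 × 5 = -20 m/s
10–15 s: 1 × 5 = 5 m/s
15–16 s: -9 × 1 = -9 m/s
16–18 s: -7 × 2 = -14 m/s
Δv = -3 m/s, so v(18) = 2 + (-3) = -1 m/s.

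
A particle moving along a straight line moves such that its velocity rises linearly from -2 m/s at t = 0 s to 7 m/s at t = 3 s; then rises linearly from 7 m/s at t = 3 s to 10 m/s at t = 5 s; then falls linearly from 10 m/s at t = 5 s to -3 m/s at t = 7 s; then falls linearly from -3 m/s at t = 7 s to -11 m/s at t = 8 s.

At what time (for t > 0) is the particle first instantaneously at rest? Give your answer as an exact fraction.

t = 2/3 s

v changes sign on 0–3 s (from -2 to 7); the graph is linear there, so v = 0 at t = 0 + (2)·(3 − 0)/(7 − -2) = 2/3 s.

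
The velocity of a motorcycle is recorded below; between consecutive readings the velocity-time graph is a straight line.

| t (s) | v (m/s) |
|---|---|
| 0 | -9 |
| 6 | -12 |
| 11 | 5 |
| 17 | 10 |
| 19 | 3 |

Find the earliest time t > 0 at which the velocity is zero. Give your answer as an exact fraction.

t = 162/17 s

v changes sign on 6–11 s (from -12 to 5); the graph is linear there, so v = 0 at t = 6 + (12)·(11 − 6)/(5 − -12) = 162/17 s.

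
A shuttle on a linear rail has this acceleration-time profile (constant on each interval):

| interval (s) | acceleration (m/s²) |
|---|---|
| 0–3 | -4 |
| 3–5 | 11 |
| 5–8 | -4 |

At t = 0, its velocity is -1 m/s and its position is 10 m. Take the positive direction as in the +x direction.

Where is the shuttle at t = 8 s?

On each constant-a segment, Δv = aΔt and Δx = v₀Δt + ½aΔt²; chain segment to segment.
0–3 s: v starts -1 m/s; Δx = -1·3 + ½·-4·3² = -21 m; v ends -13 m/s.
3–5 s: v starts -13 m/s; Δx = -13·2 + ½·11·2² = -4 m; v ends 9 m/s.
5–8 s: v starts 9 m/s; Δx = 9·3 + ½·-4·3² = 9 m; v ends -3 m/s.
x(8) = 10 + Σ Δx = -6 m.

-6 m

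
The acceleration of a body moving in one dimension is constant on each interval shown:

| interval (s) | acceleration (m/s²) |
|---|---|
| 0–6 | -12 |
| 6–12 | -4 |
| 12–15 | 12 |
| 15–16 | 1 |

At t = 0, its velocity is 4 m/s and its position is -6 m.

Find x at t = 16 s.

-955.5 m

On each constant-a segment, Δv = aΔt and Δx = v₀Δt + ½aΔt²; chain segment to segment.
0–6 s: v starts 4 m/s; Δx = 4·6 + ½·-12·6² = -192 m; v ends -68 m/s.
6–12 s: v starts -68 m/s; Δx = -68·6 + ½·-4·6² = -480 m; v ends -92 m/s.
12–15 s: v starts -92 m/s; Δx = -92·3 + ½·12·3² = -222 m; v ends -56 m/s.
15–16 s: v starts -56 m/s; Δx = -56·1 + ½·1·1² = -55.5 m; v ends -55 m/s.
x(16) = -6 + Σ Δx = -955.5 m.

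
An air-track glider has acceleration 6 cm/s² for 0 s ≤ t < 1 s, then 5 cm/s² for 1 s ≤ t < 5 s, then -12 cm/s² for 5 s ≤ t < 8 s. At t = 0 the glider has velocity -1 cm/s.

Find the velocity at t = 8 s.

Δv equals the area under the a-t graph; then v = v₀ + Δv.
0–1 s: 6 × 1 = 6 cm/s
1–5 s: 5 × 4 = 20 cm/s
5–8 s: -12 × 3 = -36 cm/s
Δv = -10 cm/s, so v(8) = -1 + (-10) = -11 cm/s.

-11 cm/s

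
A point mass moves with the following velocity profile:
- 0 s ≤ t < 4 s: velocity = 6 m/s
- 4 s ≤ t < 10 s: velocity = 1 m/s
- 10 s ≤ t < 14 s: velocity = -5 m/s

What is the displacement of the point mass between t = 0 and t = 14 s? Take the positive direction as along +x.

10 m

Net displacement equals the area under the velocity-time graph (areas below the axis count negative).
0–4 s: 6 × 4 = 24 m
4–10 s: 1 × 6 = 6 m
10–14 s: -5 × 4 = -20 m
Net displacement = 10 m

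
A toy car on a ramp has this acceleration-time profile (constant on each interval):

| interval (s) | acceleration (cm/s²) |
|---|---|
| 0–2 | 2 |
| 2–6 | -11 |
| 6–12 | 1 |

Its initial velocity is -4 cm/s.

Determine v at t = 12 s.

-38 cm/s

Δv equals the area under the a-t graph; then v = v₀ + Δv.
0–2 s: 2 × 2 = 4 cm/s
2–6 s: -11 × 4 = -44 cm/s
6–12 s: 1 × 6 = 6 cm/s
Δv = -34 cm/s, so v(12) = -4 + (-34) = -38 cm/s.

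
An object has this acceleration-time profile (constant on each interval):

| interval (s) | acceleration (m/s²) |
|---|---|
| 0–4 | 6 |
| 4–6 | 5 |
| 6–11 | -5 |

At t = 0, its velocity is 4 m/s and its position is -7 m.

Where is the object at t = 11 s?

On each constant-a segment, Δv = aΔt and Δx = v₀Δt + ½aΔt²; chain segment to segment.
0–4 s: v starts 4 m/s; Δx = 4·4 + ½·6·4² = 64 m; v ends 28 m/s.
4–6 s: v starts 28 m/s; Δx = 28·2 + ½·5·2² = 66 m; v ends 38 m/s.
6–11 s: v starts 38 m/s; Δx = 38·5 + ½·-5·5² = 127.5 m; v ends 13 m/s.
x(11) = -7 + Σ Δx = 250.5 m.

250.5 m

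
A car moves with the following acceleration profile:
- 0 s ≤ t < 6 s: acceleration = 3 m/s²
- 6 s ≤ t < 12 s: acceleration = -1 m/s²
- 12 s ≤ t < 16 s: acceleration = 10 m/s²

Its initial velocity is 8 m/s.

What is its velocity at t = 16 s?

Δv equals the area under the a-t graph; then v = v₀ + Δv.
0–6 s: 3 × 6 = 18 m/s
6–12 s: -1 × 6 = -6 m/s
12–16 s: 10 × 4 = 40 m/s
Δv = 52 m/s, so v(16) = 8 + (52) = 60 m/s.

60 m/s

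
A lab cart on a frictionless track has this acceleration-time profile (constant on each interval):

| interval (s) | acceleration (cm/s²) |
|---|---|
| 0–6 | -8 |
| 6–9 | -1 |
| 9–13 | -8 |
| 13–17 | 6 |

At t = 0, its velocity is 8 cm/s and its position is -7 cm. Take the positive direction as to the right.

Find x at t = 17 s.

-715.5 cm

On each constant-a segment, Δv = aΔt and Δx = v₀Δt + ½aΔt²; chain segment to segment.
0–6 s: v starts 8 cm/s; Δx = 8·6 + ½·-8·6² = -96 cm; v ends -40 cm/s.
6–9 s: v starts -40 cm/s; Δx = -40·3 + ½·-1·3² = -124.5 cm; v ends -43 cm/s.
9–13 s: v starts -43 cm/s; Δx = -43·4 + ½·-8·4² = -236 cm; v ends -75 cm/s.
13–17 s: v starts -75 cm/s; Δx = -75·4 + ½·6·4² = -252 cm; v ends -51 cm/s.
x(17) = -7 + Σ Δx = -715.5 cm.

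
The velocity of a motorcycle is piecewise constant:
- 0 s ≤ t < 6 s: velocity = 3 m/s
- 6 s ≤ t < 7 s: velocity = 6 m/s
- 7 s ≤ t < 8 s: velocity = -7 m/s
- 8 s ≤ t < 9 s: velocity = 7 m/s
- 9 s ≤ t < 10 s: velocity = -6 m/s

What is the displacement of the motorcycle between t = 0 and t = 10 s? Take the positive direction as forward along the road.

18 m

Displacement is the signed area under the v-t curve.
0–6 s: 3 × 6 = 18 m
6–7 s: 6 × 1 = 6 m
7–8 s: -7 × 1 = -7 m
8–9 s: 7 × 1 = 7 m
9–10 s: -6 × 1 = -6 m
Net displacement = 18 m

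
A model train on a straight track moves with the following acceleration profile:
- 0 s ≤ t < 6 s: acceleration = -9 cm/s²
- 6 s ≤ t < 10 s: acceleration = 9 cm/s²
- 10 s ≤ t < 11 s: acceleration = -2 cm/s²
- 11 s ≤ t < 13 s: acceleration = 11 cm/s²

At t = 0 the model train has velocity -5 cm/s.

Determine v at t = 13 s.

-3 cm/s

Δv equals the area under the a-t graph; then v = v₀ + Δv.
0–6 s: -9 × 6 = -54 cm/s
6–10 s: 9 × 4 = 36 cm/s
10–11 s: -2 × 1 = -2 cm/s
11–13 s: 11 × 2 = 22 cm/s
Δv = 2 cm/s, so v(13) = -5 + (2) = -3 cm/s.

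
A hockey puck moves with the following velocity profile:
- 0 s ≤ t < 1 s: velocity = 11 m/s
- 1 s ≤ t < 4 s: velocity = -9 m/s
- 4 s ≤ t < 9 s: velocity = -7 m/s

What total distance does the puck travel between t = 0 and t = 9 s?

Distance (not displacement) is the total path length: add the absolute areas under v-t.
0–1 s: |11| × 1 = 11 m
1–4 s: |-9| × 3 = 27 m
4–9 s: |-7| × 5 = 35 m
Total distance = 73 m

73 m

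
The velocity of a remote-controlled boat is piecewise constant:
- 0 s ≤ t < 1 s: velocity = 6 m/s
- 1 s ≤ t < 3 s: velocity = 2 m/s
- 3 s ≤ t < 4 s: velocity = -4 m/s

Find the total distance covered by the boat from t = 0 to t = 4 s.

14 m

Total distance travelled is ∫|v| dt — sum the magnitudes of each area piece.
0–1 s: |6| × 1 = 6 m
1–3 s: |2| × 2 = 4 m
3–4 s: |-4| × 1 = 4 m
Total distance = 14 m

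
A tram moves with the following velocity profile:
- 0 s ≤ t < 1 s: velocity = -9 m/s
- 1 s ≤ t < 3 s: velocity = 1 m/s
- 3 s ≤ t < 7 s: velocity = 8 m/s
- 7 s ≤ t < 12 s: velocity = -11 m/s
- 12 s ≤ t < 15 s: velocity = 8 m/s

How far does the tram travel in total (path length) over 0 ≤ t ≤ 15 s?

Total distance travelled is ∫|v| dt — sum the magnitudes of each area piece.
0–1 s: |-9| × 1 = 9 m
1–3 s: |1| × 2 = 2 m
3–7 s: |8| × 4 = 32 m
7–12 s: |-11| × 5 = 55 m
12–15 s: |8| × 3 = 24 m
Total distance = 122 m

122 m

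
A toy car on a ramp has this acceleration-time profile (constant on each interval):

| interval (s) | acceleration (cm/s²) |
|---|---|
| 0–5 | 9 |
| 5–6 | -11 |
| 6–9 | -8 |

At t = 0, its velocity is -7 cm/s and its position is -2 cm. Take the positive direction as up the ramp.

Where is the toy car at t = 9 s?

On each constant-a segment, Δv = aΔt and Δx = v₀Δt + ½aΔt²; chain segment to segment.
0–5 s: v starts -7 cm/s; Δx = -7·5 + ½·9·5² = 77.5 cm; v ends 38 cm/s.
5–6 s: v starts 38 cm/s; Δx = 38·1 + ½·-11·1² = 32.5 cm; v ends 27 cm/s.
6–9 s: v starts 27 cm/s; Δx = 27·3 + ½·-8·3² = 45 cm; v ends 3 cm/s.
x(9) = -2 + Σ Δx = 153 cm.

153 cm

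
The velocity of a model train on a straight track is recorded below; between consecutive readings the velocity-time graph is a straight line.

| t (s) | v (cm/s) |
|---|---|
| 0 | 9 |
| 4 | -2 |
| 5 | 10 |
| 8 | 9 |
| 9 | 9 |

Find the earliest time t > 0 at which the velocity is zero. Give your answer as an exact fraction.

t = 36/11 s

v changes sign on 0–4 s (from 9 to -2); the graph is linear there, so v = 0 at t = 0 + (-9)·(4 − 0)/(-2 − 9) = 36/11 s.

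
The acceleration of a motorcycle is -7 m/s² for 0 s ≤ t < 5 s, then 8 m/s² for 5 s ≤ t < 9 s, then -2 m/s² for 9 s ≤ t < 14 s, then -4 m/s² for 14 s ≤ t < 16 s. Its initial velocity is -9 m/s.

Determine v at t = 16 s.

-30 m/s

Δv equals the area under the a-t graph; then v = v₀ + Δv.
0–5 s: -7 × 5 = -35 m/s
5–9 s: 8 × 4 = 32 m/s
9–14 s: -2 × 5 = -10 m/s
14–16 s: -4 × 2 = -8 m/s
Δv = -21 m/s, so v(16) = -9 + (-21) = -30 m/s.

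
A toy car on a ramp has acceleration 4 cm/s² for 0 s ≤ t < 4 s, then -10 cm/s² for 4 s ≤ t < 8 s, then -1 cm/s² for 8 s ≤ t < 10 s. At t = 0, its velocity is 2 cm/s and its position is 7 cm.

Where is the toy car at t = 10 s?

-7 cm

On each constant-a segment, Δv = aΔt and Δx = v₀Δt + ½aΔt²; chain segment to segment.
0–4 s: v starts 2 cm/s; Δx = 2·4 + ½·4·4² = 40 cm; v ends 18 cm/s.
4–8 s: v starts 18 cm/s; Δx = 18·4 + ½·-10·4² = -8 cm; v ends -22 cm/s.
8–10 s: v starts -22 cm/s; Δx = -22·2 + ½·-1·2² = -46 cm; v ends -24 cm/s.
x(10) = 7 + Σ Δx = -7 cm.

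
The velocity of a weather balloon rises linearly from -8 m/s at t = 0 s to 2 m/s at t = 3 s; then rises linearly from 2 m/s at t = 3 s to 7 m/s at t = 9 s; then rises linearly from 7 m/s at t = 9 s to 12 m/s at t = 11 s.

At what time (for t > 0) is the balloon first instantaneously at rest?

t = 2.4 s

v changes sign on 0–3 s (from -8 to 2); the graph is linear there, so v = 0 at t = 0 + (8)·(3 − 0)/(2 − -8) = 2.4 s.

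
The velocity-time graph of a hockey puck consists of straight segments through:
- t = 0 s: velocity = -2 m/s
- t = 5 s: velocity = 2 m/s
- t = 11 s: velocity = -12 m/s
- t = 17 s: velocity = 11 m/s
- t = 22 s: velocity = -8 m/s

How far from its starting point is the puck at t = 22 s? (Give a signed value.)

-25.5 m

Displacement is the signed area under the v-t curve.
0–5 s: ½(-2 + 2)(5) = 0 m
5–11 s: ½(2 + -12)(6) = -30 m
11–17 s: ½(-12 + 11)(6) = -3 m
17–22 s: ½(11 + -8)(5) = 7.5 m
Net displacement = -25.5 m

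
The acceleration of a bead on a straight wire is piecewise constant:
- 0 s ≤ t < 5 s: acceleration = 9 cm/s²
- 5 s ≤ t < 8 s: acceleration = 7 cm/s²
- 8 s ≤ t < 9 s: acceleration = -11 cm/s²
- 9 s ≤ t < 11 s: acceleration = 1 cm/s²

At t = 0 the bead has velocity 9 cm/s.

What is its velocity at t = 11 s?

66 cm/s

Δv equals the area under the a-t graph; then v = v₀ + Δv.
0–5 s: 9 × 5 = 45 cm/s
5–8 s: 7 × 3 = 21 cm/s
8–9 s: -11 × 1 = -11 cm/s
9–11 s: 1 × 2 = 2 cm/s
Δv = 57 cm/s, so v(11) = 9 + (57) = 66 cm/s.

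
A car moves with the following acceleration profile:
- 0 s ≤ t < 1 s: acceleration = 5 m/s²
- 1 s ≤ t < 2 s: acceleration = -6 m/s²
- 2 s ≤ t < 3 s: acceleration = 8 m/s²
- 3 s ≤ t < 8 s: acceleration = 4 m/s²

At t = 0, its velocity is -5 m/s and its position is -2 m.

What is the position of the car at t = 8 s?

50.5 m

On each constant-a segment, Δv = aΔt and Δx = v₀Δt + ½aΔt²; chain segment to segment.
0–1 s: v starts -5 m/s; Δx = -5·1 + ½·5·1² = -2.5 m; v ends 0 m/s.
1–2 s: v starts 0 m/s; Δx = 0·1 + ½·-6·1² = -3 m; v ends -6 m/s.
2–3 s: v starts -6 m/s; Δx = -6·1 + ½·8·1² = -2 m; v ends 2 m/s.
3–8 s: v starts 2 m/s; Δx = 2·5 + ½·4·5² = 60 m; v ends 22 m/s.
x(8) = -2 + Σ Δx = 50.5 m.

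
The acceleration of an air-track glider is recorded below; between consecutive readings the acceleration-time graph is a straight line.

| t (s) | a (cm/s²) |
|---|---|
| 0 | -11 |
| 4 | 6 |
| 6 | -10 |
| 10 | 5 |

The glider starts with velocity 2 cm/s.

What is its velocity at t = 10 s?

-22 cm/s

Δv equals the area under the a-t graph; then v = v₀ + Δv.
0–4 s: ½(-11 + 6)(4) = -10 cm/s
4–6 s: ½(6 + -10)(2) = -4 cm/s
6–10 s: ½(-10 + 5)(4) = -10 cm/s
Δv = -24 cm/s, so v(10) = 2 + (-24) = -22 cm/s.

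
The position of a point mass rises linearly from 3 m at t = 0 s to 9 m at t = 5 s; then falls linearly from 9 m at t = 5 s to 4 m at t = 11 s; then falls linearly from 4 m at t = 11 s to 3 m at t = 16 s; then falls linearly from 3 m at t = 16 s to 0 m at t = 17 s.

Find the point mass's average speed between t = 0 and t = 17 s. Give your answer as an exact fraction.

Average speed = (total path length)/(elapsed time); on a piecewise-linear x-t graph the path length is Σ|Δx|.
0–5 s: |Δx| = |9 − 3| = 6 m
5–11 s: |Δx| = |4 − 9| = 5 m
11–16 s: |Δx| = |3 − 4| = 1 m
16–17 s: |Δx| = |0 − 3| = 3 m
Total path = 15 m; average speed = 15/17 = 15/17 m/s.

15/17 m/s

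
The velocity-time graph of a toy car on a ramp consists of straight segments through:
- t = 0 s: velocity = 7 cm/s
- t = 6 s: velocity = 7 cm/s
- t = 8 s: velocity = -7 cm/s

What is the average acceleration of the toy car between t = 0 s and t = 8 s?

Average acceleration = Δv/Δt = (-7 − 7)/(8 − 0) = -1.75 cm/s².

-1.75 cm/s²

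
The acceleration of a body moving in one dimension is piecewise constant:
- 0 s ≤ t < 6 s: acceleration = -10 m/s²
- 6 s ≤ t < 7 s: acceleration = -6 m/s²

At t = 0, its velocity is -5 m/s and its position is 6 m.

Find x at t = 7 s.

On each constant-a segment, Δv = aΔt and Δx = v₀Δt + ½aΔt²; chain segment to segment.
0–6 s: v starts -5 m/s; Δx = -5·6 + ½·-10·6² = -210 m; v ends -65 m/s.
6–7 s: v starts -65 m/s; Δx = -65·1 + ½·-6·1² = -68 m; v ends -71 m/s.
x(7) = 6 + Σ Δx = -272 m.

-272 m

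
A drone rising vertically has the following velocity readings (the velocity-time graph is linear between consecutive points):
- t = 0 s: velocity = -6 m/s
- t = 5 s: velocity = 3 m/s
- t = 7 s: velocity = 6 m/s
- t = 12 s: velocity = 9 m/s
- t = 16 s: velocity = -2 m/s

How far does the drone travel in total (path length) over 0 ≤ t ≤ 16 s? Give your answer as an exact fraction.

Distance (not displacement) is the total path length: add the absolute areas under v-t.
0–5 s: v = 0 at t = 10/3 s; triangle areas 10 + 2.5 = 12.5 m
5–7 s: |½(3 + 6)(2)| = 9 m
7–12 s: |½(6 + 9)(5)| = 37.5 m
12–16 s: v = 0 at t = 168/11 s; triangle areas 162/11 + 8/11 = 170/11 m
Total distance = 819/11 m

819/11 m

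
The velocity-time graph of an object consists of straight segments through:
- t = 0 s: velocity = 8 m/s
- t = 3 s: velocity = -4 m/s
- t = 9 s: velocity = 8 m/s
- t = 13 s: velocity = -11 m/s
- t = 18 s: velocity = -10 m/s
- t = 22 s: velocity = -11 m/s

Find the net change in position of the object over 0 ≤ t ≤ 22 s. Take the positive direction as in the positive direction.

Displacement is the signed area under the v-t curve.
0–3 s: ½(8 + -4)(3) = 6 m
3–9 s: ½(-4 + 8)(6) = 12 m
9–13 s: ½(8 + -11)(4) = -6 m
13–18 s: ½(-11 + -10)(5) = -52.5 m
18–22 s: ½(-10 + -11)(4) = -42 m
Net displacement = -82.5 m

-82.5 m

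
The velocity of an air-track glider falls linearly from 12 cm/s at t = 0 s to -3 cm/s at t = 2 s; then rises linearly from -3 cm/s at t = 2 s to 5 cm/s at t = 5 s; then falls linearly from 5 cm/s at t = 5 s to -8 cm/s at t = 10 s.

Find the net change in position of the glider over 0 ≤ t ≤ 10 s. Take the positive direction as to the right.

4.5 cm

Net displacement equals the area under the velocity-time graph (areas below the axis count negative).
0–2 s: ½(12 + -3)(2) = 9 cm
2–5 s: ½(-3 + 5)(3) = 3 cm
5–10 s: ½(5 + -8)(5) = -7.5 cm
Net displacement = 4.5 cm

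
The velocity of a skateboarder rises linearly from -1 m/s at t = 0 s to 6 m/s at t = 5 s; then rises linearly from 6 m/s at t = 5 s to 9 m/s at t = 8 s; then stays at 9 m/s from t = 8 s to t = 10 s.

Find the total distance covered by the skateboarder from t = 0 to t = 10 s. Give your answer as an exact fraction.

376/7 m

Total distance travelled is ∫|v| dt — sum the magnitudes of each area piece.
0–5 s: v = 0 at t = 5/7 s; triangle areas 5/14 + 90/7 = 185/14 m
5–8 s: |½(6 + 9)(3)| = 22.5 m
8–10 s: |9| × 2 = 18 m
Total distance = 376/7 m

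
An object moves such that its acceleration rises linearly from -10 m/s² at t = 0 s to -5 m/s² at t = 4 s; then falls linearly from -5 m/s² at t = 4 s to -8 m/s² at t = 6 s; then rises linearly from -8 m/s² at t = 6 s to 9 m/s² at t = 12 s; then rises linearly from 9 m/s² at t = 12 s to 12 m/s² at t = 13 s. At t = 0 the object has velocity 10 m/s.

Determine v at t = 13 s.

-19.5 m/s

Δv equals the area under the a-t graph; then v = v₀ + Δv.
0–4 s: ½(-10 + -5)(4) = -30 m/s
4–6 s: ½(-5 + -8)(2) = -13 m/s
6–12 s: ½(-8 + 9)(6) = 3 m/s
12–13 s: ½(9 + 12)(1) = 10.5 m/s
Δv = -29.5 m/s, so v(13) = 10 + (-29.5) = -19.5 m/s.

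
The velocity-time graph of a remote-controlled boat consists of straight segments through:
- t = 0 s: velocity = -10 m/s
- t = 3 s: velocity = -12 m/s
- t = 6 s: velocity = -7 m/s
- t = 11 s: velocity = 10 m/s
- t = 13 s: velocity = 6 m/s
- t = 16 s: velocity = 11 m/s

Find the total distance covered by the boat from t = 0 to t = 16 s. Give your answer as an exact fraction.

4247/34 m

Distance (not displacement) is the total path length: add the absolute areas under v-t.
0–3 s: |½(-10 + -12)(3)| = 33 m
3–6 s: |½(-12 + -7)(3)| = 28.5 m
6–11 s: v = 0 at t = 137/17 s; triangle areas 245/34 + 250/17 = 745/34 m
11–13 s: |½(10 + 6)(2)| = 16 m
13–16 s: |½(6 + 11)(3)| = 25.5 m
Total distance = 4247/34 m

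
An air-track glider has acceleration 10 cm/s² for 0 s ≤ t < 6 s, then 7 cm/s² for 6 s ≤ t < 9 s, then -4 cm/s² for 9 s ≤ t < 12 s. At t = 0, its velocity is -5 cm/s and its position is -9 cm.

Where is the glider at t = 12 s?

On each constant-a segment, Δv = aΔt and Δx = v₀Δt + ½aΔt²; chain segment to segment.
0–6 s: v starts -5 cm/s; Δx = -5·6 + ½·10·6² = 150 cm; v ends 55 cm/s.
6–9 s: v starts 55 cm/s; Δx = 55·3 + ½·7·3² = 196.5 cm; v ends 76 cm/s.
9–12 s: v starts 76 cm/s; Δx = 76·3 + ½·-4·3² = 210 cm; v ends 64 cm/s.
x(12) = -9 + Σ Δx = 547.5 cm.

547.5 cm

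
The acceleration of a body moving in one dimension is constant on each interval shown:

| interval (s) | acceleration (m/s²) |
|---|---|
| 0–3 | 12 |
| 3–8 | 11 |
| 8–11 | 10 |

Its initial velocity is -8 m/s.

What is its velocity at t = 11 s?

Δv equals the area under the a-t graph; then v = v₀ + Δv.
0–3 s: 12 × 3 = 36 m/s
3–8 s: 11 × 5 = 55 m/s
8–11 s: 10 × 3 = 30 m/s
Δv = 121 m/s, so v(11) = -8 + (121) = 113 m/s.

113 m/s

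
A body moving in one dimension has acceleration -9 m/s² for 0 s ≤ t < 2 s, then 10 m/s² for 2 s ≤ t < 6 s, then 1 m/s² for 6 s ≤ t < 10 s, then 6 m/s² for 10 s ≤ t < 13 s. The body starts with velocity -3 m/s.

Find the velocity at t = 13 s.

Δv equals the area under the a-t graph; then v = v₀ + Δv.
0–2 s: -9 × 2 = -18 m/s
2–6 s: 10 × 4 = 40 m/s
6–10 s: 1 × 4 = 4 m/s
10–13 s: 6 × 3 = 18 m/s
Δv = 44 m/s, so v(13) = -3 + (44) = 41 m/s.

41 m/s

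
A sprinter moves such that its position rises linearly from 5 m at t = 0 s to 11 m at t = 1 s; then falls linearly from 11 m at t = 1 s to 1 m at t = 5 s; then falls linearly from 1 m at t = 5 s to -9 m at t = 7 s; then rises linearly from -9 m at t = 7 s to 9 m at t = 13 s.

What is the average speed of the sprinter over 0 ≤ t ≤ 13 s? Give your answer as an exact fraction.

44/13 m/s

Average speed = (total path length)/(elapsed time); on a piecewise-linear x-t graph the path length is Σ|Δx|.
0–1 s: |Δx| = |11 − 5| = 6 m
1–5 s: |Δx| = |1 − 11| = 10 m
5–7 s: |Δx| = |-9 − 1| = 10 m
7–13 s: |Δx| = |9 − -9| = 18 m
Total path = 44 m; average speed = 44/13 = 44/13 m/s.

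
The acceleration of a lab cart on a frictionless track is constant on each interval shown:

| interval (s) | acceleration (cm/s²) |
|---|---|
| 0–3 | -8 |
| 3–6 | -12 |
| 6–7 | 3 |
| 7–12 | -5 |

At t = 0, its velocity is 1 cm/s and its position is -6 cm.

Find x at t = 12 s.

-562 cm

On each constant-a segment, Δv = aΔt and Δx = v₀Δt + ½aΔt²; chain segment to segment.
0–3 s: v starts 1 cm/s; Δx = 1·3 + ½·-8·3² = -33 cm; v ends -23 cm/s.
3–6 s: v starts -23 cm/s; Δx = -23·3 + ½·-12·3² = -123 cm; v ends -59 cm/s.
6–7 s: v starts -59 cm/s; Δx = -59·1 + ½·3·1² = -57.5 cm; v ends -56 cm/s.
7–12 s: v starts -56 cm/s; Δx = -56·5 + ½·-5·5² = -342.5 cm; v ends -81 cm/s.
x(12) = -6 + Σ Δx = -562 cm.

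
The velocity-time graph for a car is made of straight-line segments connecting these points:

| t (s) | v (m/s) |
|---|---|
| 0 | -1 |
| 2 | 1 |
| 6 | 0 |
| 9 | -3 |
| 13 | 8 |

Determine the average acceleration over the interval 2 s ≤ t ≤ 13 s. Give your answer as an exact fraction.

Average acceleration = Δv/Δt = (8 − 1)/(13 − 2) = 7/11 m/s².

7/11 m/s²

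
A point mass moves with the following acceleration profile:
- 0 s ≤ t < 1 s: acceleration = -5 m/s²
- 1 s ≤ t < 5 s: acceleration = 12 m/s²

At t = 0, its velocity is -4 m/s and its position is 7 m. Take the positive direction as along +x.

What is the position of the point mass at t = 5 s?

60.5 m

On each constant-a segment, Δv = aΔt and Δx = v₀Δt + ½aΔt²; chain segment to segment.
0–1 s: v starts -4 m/s; Δx = -4·1 + ½·-5·1² = -6.5 m; v ends -9 m/s.
1–5 s: v starts -9 m/s; Δx = -9·4 + ½·12·4² = 60 m; v ends 39 m/s.
x(5) = 7 + Σ Δx = 60.5 m.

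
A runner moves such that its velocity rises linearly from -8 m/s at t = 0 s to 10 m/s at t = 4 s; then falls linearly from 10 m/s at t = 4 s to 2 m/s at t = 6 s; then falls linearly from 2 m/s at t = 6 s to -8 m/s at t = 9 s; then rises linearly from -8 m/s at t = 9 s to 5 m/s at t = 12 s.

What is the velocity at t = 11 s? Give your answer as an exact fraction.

On 9–12 s the graph is linear from -8 to 5 m/s: v(11) = -8 + (5 − -8)·(11 − 9)/(12 − 9) = 2/3 m/s.

2/3 m/s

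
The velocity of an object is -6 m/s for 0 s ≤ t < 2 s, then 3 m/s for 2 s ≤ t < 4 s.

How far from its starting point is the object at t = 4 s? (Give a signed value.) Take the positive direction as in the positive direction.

-6 m

Displacement is the signed area under the v-t curve.
0–2 s: -6 × 2 = -12 m
2–4 s: 3 × 2 = 6 m
Net displacement = -6 m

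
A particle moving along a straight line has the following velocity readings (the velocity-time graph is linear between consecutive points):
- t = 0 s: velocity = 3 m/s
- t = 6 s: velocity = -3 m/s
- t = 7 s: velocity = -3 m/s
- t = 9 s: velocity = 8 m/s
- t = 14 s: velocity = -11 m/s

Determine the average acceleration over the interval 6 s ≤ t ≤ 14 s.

-1 m/s²

Average acceleration = Δv/Δt = (-11 − -3)/(14 − 6) = -1 m/s².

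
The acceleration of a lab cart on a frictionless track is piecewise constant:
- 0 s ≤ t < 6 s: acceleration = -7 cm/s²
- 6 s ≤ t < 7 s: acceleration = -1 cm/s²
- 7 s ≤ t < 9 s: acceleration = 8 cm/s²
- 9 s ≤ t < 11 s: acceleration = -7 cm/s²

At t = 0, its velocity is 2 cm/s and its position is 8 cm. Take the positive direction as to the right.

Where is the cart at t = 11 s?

-276.5 cm

On each constant-a segment, Δv = aΔt and Δx = v₀Δt + ½aΔt²; chain segment to segment.
0–6 s: v starts 2 cm/s; Δx = 2·6 + ½·-7·6² = -114 cm; v ends -40 cm/s.
6–7 s: v starts -40 cm/s; Δx = -40·1 + ½·-1·1² = -40.5 cm; v ends -41 cm/s.
7–9 s: v starts -41 cm/s; Δx = -41·2 + ½·8·2² = -66 cm; v ends -25 cm/s.
9–11 s: v starts -25 cm/s; Δx = -25·2 + ½·-7·2² = -64 cm; v ends -39 cm/s.
x(11) = 8 + Σ Δx = -276.5 cm.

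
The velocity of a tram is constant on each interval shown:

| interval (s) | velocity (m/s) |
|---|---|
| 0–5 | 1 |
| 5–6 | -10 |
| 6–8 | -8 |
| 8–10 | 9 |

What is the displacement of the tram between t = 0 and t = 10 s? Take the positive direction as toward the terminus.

-3 m

Displacement is the signed area under the v-t curve.
0–5 s: 1 × 5 = 5 m
5–6 s: -10 × 1 = -10 m
6–8 s: -8 × 2 = -16 m
8–10 s: 9 × 2 = 18 m
Net displacement = -3 m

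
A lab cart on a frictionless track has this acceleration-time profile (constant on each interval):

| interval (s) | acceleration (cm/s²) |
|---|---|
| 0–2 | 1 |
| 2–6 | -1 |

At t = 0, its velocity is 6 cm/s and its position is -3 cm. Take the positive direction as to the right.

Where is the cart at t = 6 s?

35 cm

On each constant-a segment, Δv = aΔt and Δx = v₀Δt + ½aΔt²; chain segment to segment.
0–2 s: v starts 6 cm/s; Δx = 6·2 + ½·1·2² = 14 cm; v ends 8 cm/s.
2–6 s: v starts 8 cm/s; Δx = 8·4 + ½·-1·4² = 24 cm; v ends 4 cm/s.
x(6) = -3 + Σ Δx = 35 cm.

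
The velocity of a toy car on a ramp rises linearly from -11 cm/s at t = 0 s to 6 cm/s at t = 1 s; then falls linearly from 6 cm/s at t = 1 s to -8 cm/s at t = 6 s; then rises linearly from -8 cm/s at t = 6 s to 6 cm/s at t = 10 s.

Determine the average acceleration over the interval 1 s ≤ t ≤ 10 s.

Average acceleration = Δv/Δt = (6 − 6)/(10 − 1) = 0 cm/s².

0 cm/s²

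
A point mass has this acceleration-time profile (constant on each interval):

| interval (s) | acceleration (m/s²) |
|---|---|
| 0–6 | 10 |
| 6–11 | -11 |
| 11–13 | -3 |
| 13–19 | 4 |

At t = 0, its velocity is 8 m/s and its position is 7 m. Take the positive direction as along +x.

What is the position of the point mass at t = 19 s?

On each constant-a segment, Δv = aΔt and Δx = v₀Δt + ½aΔt²; chain segment to segment.
0–6 s: v starts 8 m/s; Δx = 8·6 + ½·10·6² = 228 m; v ends 68 m/s.
6–11 s: v starts 68 m/s; Δx = 68·5 + ½·-11·5² = 202.5 m; v ends 13 m/s.
11–13 s: v starts 13 m/s; Δx = 13·2 + ½·-3·2² = 20 m; v ends 7 m/s.
13–19 s: v starts 7 m/s; Δx = 7·6 + ½·4·6² = 114 m; v ends 31 m/s.
x(19) = 7 + Σ Δx = 571.5 m.

571.5 m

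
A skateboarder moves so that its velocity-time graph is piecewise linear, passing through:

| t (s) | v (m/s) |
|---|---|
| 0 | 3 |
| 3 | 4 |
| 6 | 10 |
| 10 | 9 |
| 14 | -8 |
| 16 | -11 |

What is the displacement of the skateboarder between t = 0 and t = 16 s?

Displacement is the signed area under the v-t curve.
0–3 s: ½(3 + 4)(3) = 10.5 m
3–6 s: ½(4 + 10)(3) = 21 m
6–10 s: ½(10 + 9)(4) = 38 m
10–14 s: ½(9 + -8)(4) = 2 m
14–16 s: ½(-8 + -11)(2) = -19 m
Net displacement = 52.5 m

52.5 m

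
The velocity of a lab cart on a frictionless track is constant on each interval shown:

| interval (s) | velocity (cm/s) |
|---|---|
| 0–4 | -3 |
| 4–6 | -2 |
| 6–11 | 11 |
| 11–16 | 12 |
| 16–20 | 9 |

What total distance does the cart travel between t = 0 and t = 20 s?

167 cm

Total distance travelled is ∫|v| dt — sum the magnitudes of each area piece.
0–4 s: |-3| × 4 = 12 cm
4–6 s: |-2| × 2 = 4 cm
6–11 s: |11| × 5 = 55 cm
11–16 s: |12| × 5 = 60 cm
16–20 s: |9| × 4 = 36 cm
Total distance = 167 cm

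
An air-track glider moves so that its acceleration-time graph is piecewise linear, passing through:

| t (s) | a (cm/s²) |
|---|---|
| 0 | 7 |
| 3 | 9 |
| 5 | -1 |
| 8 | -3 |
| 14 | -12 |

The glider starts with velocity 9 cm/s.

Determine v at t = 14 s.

Δv equals the area under the a-t graph; then v = v₀ + Δv.
0–3 s: ½(7 + 9)(3) = 24 cm/s
3–5 s: ½(9 + -1)(2) = 8 cm/s
5–8 s: ½(-1 + -3)(3) = -6 cm/s
8–14 s: ½(-3 + -12)(6) = -45 cm/s
Δv = -19 cm/s, so v(14) = 9 + (-19) = -10 cm/s.

-10 cm/s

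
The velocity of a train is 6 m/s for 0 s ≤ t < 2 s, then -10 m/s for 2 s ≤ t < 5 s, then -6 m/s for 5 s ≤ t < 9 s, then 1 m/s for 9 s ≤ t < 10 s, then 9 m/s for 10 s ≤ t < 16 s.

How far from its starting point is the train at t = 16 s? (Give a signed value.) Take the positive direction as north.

Net displacement equals the area under the velocity-time graph (areas below the axis count negative).
0–2 s: 6 × 2 = 12 m
2–5 s: -10 × 3 = -30 m
5–9 s: -6 × 4 = -24 m
9–10 s: 1 × 1 = 1 m
10–16 s: 9 × 6 = 54 m
Net displacement = 13 m

13 m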